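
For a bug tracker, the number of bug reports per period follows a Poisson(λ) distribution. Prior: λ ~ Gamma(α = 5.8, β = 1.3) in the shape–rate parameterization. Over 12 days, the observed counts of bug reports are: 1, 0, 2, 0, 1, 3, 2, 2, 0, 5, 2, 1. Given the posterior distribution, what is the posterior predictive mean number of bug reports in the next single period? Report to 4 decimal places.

With a Gamma(shape α, rate β) prior, the Poisson likelihood is conjugate: the posterior is Gamma(α + ΣXᵢ, β + n).
Sum of counts S = 19 over n = 12 days.
Posterior: Gamma(α+S, β+n) = Gamma(5.8+19, 1.3+12) = Gamma(24.8, 13.3).
The predictive distribution for one future period is NegBinom with mean α/β = 1.8647.

1.8647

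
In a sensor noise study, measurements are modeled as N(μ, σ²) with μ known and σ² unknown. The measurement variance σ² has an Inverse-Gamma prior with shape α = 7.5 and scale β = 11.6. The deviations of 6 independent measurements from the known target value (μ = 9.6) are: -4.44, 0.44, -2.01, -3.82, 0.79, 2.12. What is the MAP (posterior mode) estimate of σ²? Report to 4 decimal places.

2.9069

With known mean μ and an Inverse-Gamma(α, β) prior on σ², the Normal likelihood is conjugate: posterior is Inv-Gamma(α + n/2, β + Σ(xᵢ−μ)²/2).
Σ(xᵢ−μ)² = (-4.44)² + (0.44)² + (-2.01)² + (-3.82)² + (0.79)² + (2.12)² = 43.6582.
Posterior: Inv-Gamma(7.5 + 6/2, 11.6 + 43.6582/2) = Inv-Gamma(10.50, 33.42910).
Mode = β/(α+1) = 33.42910/11.50 = 2.9069.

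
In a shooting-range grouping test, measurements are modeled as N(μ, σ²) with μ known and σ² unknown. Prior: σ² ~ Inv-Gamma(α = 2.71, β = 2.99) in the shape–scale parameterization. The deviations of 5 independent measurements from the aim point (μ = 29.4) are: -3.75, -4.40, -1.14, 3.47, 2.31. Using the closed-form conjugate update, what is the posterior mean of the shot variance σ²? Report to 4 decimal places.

6.8978

With known mean μ and an Inverse-Gamma(α, β) prior on σ², the Normal likelihood is conjugate: posterior is Inv-Gamma(α + n/2, β + Σ(xᵢ−μ)²/2).
Σ(xᵢ−μ)² = (-3.75)² + (-4.40)² + (-1.14)² + (3.47)² + (2.31)² = 52.0991.
Posterior: Inv-Gamma(2.71 + 5/2, 2.99 + 52.0991/2) = Inv-Gamma(5.21, 29.03955).
E[σ²|data] = β/(α−1) = 29.03955/4.21 = 6.8978.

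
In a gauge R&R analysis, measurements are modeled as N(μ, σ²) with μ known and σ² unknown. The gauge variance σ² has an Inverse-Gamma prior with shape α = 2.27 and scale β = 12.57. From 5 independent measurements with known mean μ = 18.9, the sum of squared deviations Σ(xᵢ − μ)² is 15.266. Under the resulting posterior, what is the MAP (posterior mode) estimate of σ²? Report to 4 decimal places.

With known mean μ and an Inverse-Gamma(α, β) prior on σ², the Normal likelihood is conjugate: posterior is Inv-Gamma(α + n/2, β + Σ(xᵢ−μ)²/2).
Posterior: Inv-Gamma(2.27 + 5/2, 12.57 + 15.266/2) = Inv-Gamma(4.77, 20.2030).
Mode = β/(α+1) = 20.2030/5.77 = 3.5014.

3.5014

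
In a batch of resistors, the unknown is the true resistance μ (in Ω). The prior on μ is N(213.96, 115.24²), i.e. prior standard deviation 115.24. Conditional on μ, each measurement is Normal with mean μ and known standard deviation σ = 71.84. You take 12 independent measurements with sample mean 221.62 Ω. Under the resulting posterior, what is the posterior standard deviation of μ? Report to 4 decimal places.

20.4106

For Normal data with known variance σ², a Normal(μ₀, σ₀²) prior on μ is conjugate. Posterior precision = 1/σ₀² + n/σ²; posterior mean is the precision-weighted average of μ₀ and x̄.
σ₀² = 115.24² = 13280.2576, σ² = 71.84² = 5160.9856; σ² + n·σ₀² = 5160.9856 + 12·13280.2576 = 164524.0768.
Posterior precision = 1/σ₀² + n/σ² = 1/13280.2576 + 12/5160.9856 = (σ² + n·σ₀²)/(σ₀²σ²) = 164524.0768/(13280.2576·5160.9856); posterior variance σₙ² = σ₀²σ²/(σ² + n·σ₀²) = 13280.2576·5160.9856/164524.0768 = 416.590809.
Posterior SD = √σₙ² = √(13280.2576·5160.9856/164524.0768) = 20.4106.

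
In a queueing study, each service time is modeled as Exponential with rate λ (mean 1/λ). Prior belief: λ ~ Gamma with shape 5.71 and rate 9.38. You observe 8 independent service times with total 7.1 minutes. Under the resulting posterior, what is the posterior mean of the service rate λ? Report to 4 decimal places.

With a Gamma(shape α, rate β) prior on the exponential rate λ, the posterior after n observations with total T = Σxᵢ is Gamma(α+n, β+T).
Posterior: Gamma(5.71+8, 9.38+7.1) = Gamma(13.71, 16.48).
Posterior mean of λ = α/β = 13.71/16.48 = 0.8319.

0.8319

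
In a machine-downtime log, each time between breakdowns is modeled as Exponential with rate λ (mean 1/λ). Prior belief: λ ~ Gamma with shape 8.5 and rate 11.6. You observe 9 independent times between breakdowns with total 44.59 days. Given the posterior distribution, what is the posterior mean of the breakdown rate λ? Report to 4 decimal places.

With a Gamma(shape α, rate β) prior on the exponential rate λ, the posterior after n observations with total T = Σxᵢ is Gamma(α+n, β+T).
Posterior: Gamma(8.5+9, 11.6+44.59) = Gamma(17.5, 56.19).
Posterior mean of λ = α/β = 17.5/56.19 = 0.3114.

0.3114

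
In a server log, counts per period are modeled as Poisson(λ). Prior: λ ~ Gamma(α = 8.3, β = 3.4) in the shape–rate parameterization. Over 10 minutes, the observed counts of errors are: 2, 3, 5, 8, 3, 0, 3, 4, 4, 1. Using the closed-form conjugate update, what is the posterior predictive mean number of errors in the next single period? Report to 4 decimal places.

With a Gamma(shape α, rate β) prior, the Poisson likelihood is conjugate: the posterior is Gamma(α + ΣXᵢ, β + n).
Sum of counts S = 33 over n = 10 minutes.
Posterior: Gamma(α+S, β+n) = Gamma(8.3+33, 3.4+10) = Gamma(41.3, 13.4).
The predictive distribution for one future period is NegBinom with mean α/β = 3.0821.

3.0821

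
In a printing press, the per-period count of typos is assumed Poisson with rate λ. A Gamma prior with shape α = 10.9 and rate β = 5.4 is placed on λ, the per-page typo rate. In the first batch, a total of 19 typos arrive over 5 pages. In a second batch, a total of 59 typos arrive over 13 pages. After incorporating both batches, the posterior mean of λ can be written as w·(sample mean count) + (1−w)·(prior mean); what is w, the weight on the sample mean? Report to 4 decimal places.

With a Gamma(shape α, rate β) prior, the Poisson likelihood is conjugate: the posterior is Gamma(α + ΣXᵢ, β + n).
Total number of pages: n = 5 + 13 = 18.
Posterior mean = (α₀+S)/(β₀+n) = [n/(β₀+n)]·(S/n) + [β₀/(β₀+n)]·(α₀/β₀), so only n and β₀ enter the weight.
Weight on data w = n/(β₀+n) = 18/(5.4+18) = 18/23.4 = 0.7692.

0.7692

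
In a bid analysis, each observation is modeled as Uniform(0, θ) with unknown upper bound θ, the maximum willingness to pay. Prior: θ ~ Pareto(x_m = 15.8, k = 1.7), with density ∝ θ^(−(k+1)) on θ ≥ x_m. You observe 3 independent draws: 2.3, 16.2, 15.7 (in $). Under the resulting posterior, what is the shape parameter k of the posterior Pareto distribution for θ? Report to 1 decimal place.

4.7

A Pareto(scale x_m, shape k) prior on the upper bound θ of Uniform(0, θ) is conjugate: posterior is Pareto(max(x_m, max xᵢ), k + n).
Sample maximum = 16.2; prior scale x_m = 15.8 → posterior scale = max = 16.2.
Posterior shape = 1.7 + 3 = 4.7.
Posterior shape k = 4.7.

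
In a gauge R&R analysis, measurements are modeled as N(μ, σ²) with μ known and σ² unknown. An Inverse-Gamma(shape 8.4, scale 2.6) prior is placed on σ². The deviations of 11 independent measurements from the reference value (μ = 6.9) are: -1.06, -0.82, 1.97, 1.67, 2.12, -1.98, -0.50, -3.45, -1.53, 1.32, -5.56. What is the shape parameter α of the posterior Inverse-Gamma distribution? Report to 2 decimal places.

With known mean μ and an Inverse-Gamma(α, β) prior on σ², the Normal likelihood is conjugate: posterior is Inv-Gamma(α + n/2, β + Σ(xᵢ−μ)²/2).
Σ(xᵢ−μ)² = (-1.06)² + (-0.82)² + (1.97)² + (1.67)² + (2.12)² + (-1.98)² + (-0.50)² + (-3.45)² + (-1.53)² + (1.32)² + (-5.56)² = 64.0300.
Posterior: Inv-Gamma(8.4 + 11/2, 2.6 + 64.0300/2) = Inv-Gamma(13.90, 34.61500).
Posterior α = 13.90.

13.90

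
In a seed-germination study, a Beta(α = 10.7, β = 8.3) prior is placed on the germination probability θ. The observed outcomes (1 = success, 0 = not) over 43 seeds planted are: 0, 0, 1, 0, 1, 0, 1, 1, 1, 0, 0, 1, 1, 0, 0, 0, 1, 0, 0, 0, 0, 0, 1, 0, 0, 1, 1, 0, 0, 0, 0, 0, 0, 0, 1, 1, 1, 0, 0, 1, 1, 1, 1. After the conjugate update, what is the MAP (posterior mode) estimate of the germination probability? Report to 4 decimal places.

0.4617

The Beta prior is conjugate to a Binomial/Bernoulli likelihood; the update adds successes to α and failures to β.
Posterior: Beta(α+k, β+n−k) = Beta(10.7+18, 8.3+25) = Beta(28.7, 33.3).
Mode of Beta(a,b) for a,b>1 is (a−1)/(a+b−2) = 27.7/60.0 = 0.4617.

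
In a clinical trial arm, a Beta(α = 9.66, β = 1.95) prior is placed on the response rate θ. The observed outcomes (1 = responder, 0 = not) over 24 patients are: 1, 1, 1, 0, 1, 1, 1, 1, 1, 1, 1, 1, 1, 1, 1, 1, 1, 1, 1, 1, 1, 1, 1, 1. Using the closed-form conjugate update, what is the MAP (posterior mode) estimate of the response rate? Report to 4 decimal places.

0.9420

The Beta prior is conjugate to a Binomial/Bernoulli likelihood; the update adds successes to α and failures to β.
Posterior: Beta(α+k, β+n−k) = Beta(9.66+23, 1.95+1) = Beta(32.66, 2.95).
Mode of Beta(a,b) for a,b>1 is (a−1)/(a+b−2) = 31.66/33.61 = 0.9420.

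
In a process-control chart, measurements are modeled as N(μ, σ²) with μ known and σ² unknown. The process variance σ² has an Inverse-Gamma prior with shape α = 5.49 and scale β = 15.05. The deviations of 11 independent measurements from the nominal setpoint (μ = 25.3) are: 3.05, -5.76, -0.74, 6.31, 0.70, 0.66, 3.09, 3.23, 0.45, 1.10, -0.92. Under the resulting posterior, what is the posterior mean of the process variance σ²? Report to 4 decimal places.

With known mean μ and an Inverse-Gamma(α, β) prior on σ², the Normal likelihood is conjugate: posterior is Inv-Gamma(α + n/2, β + Σ(xᵢ−μ)²/2).
Σ(xᵢ−μ)² = (3.05)² + (-5.76)² + (-0.74)² + (6.31)² + (0.70)² + (0.66)² + (3.09)² + (3.23)² + (0.45)² + (1.10)² + (-0.92)² = 106.0093.
Posterior: Inv-Gamma(5.49 + 11/2, 15.05 + 106.0093/2) = Inv-Gamma(10.99, 68.05465).
E[σ²|data] = β/(α−1) = 68.05465/9.99 = 6.8123.

6.8123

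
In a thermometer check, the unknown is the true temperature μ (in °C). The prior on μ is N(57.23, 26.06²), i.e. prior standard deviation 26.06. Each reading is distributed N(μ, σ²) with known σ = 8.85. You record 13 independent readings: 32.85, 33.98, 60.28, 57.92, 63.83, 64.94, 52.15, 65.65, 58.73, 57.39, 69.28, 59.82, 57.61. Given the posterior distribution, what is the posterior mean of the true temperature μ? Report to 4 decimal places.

56.5011

For Normal data with known variance σ², a Normal(μ₀, σ₀²) prior on μ is conjugate. Posterior precision = 1/σ₀² + n/σ²; posterior mean is the precision-weighted average of μ₀ and x̄.
Σxᵢ = 32.85 + 33.98 + 60.28 + 57.92 + 63.83 + 64.94 + 52.15 + 65.65 + 58.73 + 57.39 + 69.28 + 59.82 + 57.61 = 734.43, so n·x̄ = 734.43.
σ₀² = 26.06² = 679.1236, σ² = 8.85² = 78.3225; σ² + n·σ₀² = 78.3225 + 13·679.1236 = 8906.9293.
Posterior mean = (μ₀/σ₀² + n·x̄/σ²)/(1/σ₀² + n/σ²) = (σ²·μ₀ + σ₀²·n·x̄)/(σ² + n·σ₀²) = (78.3225·57.23 + 679.1236·734.43)/8906.9293 = 503251.142223/8906.9293 = 56.5011.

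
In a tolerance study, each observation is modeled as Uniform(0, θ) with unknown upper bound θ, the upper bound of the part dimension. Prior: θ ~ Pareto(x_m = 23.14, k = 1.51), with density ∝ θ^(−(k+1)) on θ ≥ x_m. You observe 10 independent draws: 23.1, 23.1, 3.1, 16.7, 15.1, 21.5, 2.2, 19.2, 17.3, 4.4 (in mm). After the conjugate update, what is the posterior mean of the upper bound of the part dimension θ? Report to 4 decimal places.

25.3417

A Pareto(scale x_m, shape k) prior on the upper bound θ of Uniform(0, θ) is conjugate: posterior is Pareto(max(x_m, max xᵢ), k + n).
Sample maximum = 23.1; prior scale x_m = 23.14 → posterior scale = max = 23.14.
Posterior shape = 1.51 + 10 = 11.51.
E[θ|data] = k·x_m/(k−1) = 11.51·23.14/10.51 = 25.3417.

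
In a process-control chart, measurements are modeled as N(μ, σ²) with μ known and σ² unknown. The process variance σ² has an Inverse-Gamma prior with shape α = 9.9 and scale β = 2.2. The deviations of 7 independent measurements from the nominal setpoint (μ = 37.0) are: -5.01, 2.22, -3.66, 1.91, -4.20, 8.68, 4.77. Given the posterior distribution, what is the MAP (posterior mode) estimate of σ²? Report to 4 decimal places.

5.8058

With known mean μ and an Inverse-Gamma(α, β) prior on σ², the Normal likelihood is conjugate: posterior is Inv-Gamma(α + n/2, β + Σ(xᵢ−μ)²/2).
Σ(xᵢ−μ)² = (-5.01)² + (2.22)² + (-3.66)² + (1.91)² + (-4.20)² + (8.68)² + (4.77)² = 162.8075.
Posterior: Inv-Gamma(9.9 + 7/2, 2.2 + 162.8075/2) = Inv-Gamma(13.40, 83.60375).
Mode = β/(α+1) = 83.60375/14.40 = 5.8058.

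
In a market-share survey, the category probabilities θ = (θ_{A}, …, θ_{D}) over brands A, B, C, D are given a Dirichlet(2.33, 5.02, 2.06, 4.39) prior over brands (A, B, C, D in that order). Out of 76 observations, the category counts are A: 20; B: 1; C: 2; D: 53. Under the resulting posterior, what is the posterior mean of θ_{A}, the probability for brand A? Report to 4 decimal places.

0.2487

The Dirichlet prior is conjugate to the Multinomial likelihood: each posterior αⱼ = prior αⱼ + observed count nⱼ.
Posterior concentration: (22.33, 6.02, 4.06, 57.39), total = 89.80.
E[θ_{A}|data] = α_{A}/Σα = 22.33/89.80 = 0.2487.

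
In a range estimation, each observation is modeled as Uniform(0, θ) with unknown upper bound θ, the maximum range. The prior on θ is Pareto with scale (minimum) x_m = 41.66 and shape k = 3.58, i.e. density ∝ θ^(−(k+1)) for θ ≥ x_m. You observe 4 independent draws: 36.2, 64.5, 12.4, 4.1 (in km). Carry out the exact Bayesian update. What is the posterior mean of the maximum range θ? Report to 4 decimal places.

74.3024

A Pareto(scale x_m, shape k) prior on the upper bound θ of Uniform(0, θ) is conjugate: posterior is Pareto(max(x_m, max xᵢ), k + n).
Sample maximum = 64.5; prior scale x_m = 41.66 → posterior scale = max = 64.50.
Posterior shape = 3.58 + 4 = 7.58.
E[θ|data] = k·x_m/(k−1) = 7.58·64.50/6.58 = 74.3024.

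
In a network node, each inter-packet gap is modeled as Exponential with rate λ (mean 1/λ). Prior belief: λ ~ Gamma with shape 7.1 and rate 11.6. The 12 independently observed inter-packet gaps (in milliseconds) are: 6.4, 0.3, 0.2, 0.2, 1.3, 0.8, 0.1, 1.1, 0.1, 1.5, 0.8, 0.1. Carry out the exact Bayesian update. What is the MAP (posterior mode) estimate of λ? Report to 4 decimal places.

With a Gamma(shape α, rate β) prior on the exponential rate λ, the posterior after n observations with total T = Σxᵢ is Gamma(α+n, β+T).
Sum of observations T = 12.9 milliseconds; n = 12.
Posterior: Gamma(7.1+12, 11.6+12.9) = Gamma(19.1, 24.5).
Mode = (α−1)/β = 0.7388.

0.7388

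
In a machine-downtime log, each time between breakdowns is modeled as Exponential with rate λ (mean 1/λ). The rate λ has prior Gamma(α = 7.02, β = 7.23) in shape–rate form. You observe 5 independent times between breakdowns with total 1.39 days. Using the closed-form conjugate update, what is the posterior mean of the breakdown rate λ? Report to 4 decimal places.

1.3944

With a Gamma(shape α, rate β) prior on the exponential rate λ, the posterior after n observations with total T = Σxᵢ is Gamma(α+n, β+T).
Posterior: Gamma(7.02+5, 7.23+1.39) = Gamma(12.02, 8.62).
Posterior mean of λ = α/β = 12.02/8.62 = 1.3944.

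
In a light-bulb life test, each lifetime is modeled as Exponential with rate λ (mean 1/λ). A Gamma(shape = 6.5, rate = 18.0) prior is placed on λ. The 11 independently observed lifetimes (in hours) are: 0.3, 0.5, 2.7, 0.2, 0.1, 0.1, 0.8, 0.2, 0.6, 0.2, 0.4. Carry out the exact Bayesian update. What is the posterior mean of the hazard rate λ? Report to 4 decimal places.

With a Gamma(shape α, rate β) prior on the exponential rate λ, the posterior after n observations with total T = Σxᵢ is Gamma(α+n, β+T).
Sum of observations T = 6.1 hours; n = 11.
Posterior: Gamma(6.5+11, 18.0+6.1) = Gamma(17.5, 24.1).
Posterior mean of λ = α/β = 17.5/24.1 = 0.7261.

0.7261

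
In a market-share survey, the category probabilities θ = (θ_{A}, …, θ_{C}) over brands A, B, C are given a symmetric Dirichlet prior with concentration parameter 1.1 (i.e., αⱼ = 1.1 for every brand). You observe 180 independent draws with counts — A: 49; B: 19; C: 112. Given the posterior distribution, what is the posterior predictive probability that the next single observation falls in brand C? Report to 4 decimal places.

The Dirichlet prior is conjugate to the Multinomial likelihood: each posterior αⱼ = prior αⱼ + observed count nⱼ.
Posterior concentration: (50.1, 20.1, 113.1), total = 183.3.
P(next = C | data) = α_{C}/Σα = 0.6170.

0.6170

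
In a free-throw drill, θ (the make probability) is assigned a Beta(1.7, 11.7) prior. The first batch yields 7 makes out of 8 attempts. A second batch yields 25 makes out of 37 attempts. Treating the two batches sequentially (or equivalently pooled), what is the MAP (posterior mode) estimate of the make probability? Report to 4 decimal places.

The Beta prior is conjugate to a Binomial/Bernoulli likelihood; the update adds successes to α and failures to β.
After batch 1: Beta(1.7+7, 11.7+1) = Beta(8.7, 12.7).
After batch 2: Beta(8.7+25, 12.7+12) = Beta(33.7, 24.7).
Mode of Beta(a,b) for a,b>1 is (a−1)/(a+b−2) = 32.7/56.4 = 0.5798.

0.5798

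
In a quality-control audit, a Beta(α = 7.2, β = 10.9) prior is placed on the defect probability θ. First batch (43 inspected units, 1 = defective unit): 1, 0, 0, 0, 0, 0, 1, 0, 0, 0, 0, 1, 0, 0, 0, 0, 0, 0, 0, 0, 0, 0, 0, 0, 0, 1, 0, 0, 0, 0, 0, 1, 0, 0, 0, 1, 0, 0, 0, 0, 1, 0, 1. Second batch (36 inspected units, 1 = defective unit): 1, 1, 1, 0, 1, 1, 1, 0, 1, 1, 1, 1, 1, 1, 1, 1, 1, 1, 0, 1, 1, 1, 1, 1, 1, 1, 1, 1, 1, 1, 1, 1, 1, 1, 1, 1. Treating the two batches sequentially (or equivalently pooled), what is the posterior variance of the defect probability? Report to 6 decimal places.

The Beta prior is conjugate to a Binomial/Bernoulli likelihood; the update adds successes to α and failures to β.
After batch 1: Beta(7.2+8, 10.9+35) = Beta(15.2, 45.9).
After batch 2: Beta(15.2+33, 45.9+3) = Beta(48.2, 48.9).
Var = αβ/((α+β)²(α+β+1)) = 48.2·48.9/(97.1²·98.1) = 0.002548.

0.002548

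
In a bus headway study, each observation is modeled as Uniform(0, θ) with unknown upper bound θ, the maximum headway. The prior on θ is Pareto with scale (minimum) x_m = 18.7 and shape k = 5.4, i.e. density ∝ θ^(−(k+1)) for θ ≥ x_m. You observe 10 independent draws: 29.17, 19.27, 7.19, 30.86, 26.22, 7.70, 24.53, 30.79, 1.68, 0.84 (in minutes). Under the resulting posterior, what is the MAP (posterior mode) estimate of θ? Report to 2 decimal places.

A Pareto(scale x_m, shape k) prior on the upper bound θ of Uniform(0, θ) is conjugate: posterior is Pareto(max(x_m, max xᵢ), k + n).
Sample maximum = 30.86; prior scale x_m = 18.7 → posterior scale = max = 30.86.
Posterior shape = 5.4 + 10 = 15.4.
The Pareto density is decreasing on [x_m, ∞), so the mode is x_m = 30.86.

30.86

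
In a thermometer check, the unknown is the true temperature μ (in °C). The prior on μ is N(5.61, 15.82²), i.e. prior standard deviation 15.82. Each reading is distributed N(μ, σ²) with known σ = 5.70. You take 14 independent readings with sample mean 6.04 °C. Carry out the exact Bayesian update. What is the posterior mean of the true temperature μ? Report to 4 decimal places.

For Normal data with known variance σ², a Normal(μ₀, σ₀²) prior on μ is conjugate. Posterior precision = 1/σ₀² + n/σ²; posterior mean is the precision-weighted average of μ₀ and x̄.
n·x̄ = 14·6.04 = 84.56.
σ₀² = 15.82² = 250.2724, σ² = 5.70² = 32.49; σ² + n·σ₀² = 32.49 + 14·250.2724 = 3536.3036.
Posterior mean = (μ₀/σ₀² + n·x̄/σ²)/(1/σ₀² + n/σ²) = (σ²·μ₀ + σ₀²·n·x̄)/(σ² + n·σ₀²) = (32.49·5.61 + 250.2724·84.56)/3536.3036 = 21345.303044/3536.3036 = 6.0360.

6.0360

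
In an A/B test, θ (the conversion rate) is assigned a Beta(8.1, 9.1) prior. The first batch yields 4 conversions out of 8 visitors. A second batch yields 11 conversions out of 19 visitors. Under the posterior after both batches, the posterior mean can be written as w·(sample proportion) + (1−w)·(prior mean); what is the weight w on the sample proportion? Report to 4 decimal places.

The Beta prior is conjugate to a Binomial/Bernoulli likelihood; the update adds successes to α and failures to β.
Total number of visitors: n = 8 + 19 = 27.
Posterior mean = (α₀+k)/(α₀+β₀+n) = [n/(α₀+β₀+n)]·(k/n) + [(α₀+β₀)/(α₀+β₀+n)]·α₀/(α₀+β₀), so only n and the prior enter the weight.
The weight on the data is w = n/(α₀+β₀+n) = 27/(8.1+9.1+27) = 27/44.2 = 0.6109.

0.6109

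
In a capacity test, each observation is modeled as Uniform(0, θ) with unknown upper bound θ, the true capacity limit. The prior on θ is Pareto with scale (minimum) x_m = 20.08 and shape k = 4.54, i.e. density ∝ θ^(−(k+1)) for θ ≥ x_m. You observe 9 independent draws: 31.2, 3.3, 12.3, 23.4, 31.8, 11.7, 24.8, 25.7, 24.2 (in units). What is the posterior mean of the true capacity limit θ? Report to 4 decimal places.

A Pareto(scale x_m, shape k) prior on the upper bound θ of Uniform(0, θ) is conjugate: posterior is Pareto(max(x_m, max xᵢ), k + n).
Sample maximum = 31.8; prior scale x_m = 20.08 → posterior scale = max = 31.80.
Posterior shape = 4.54 + 9 = 13.54.
E[θ|data] = k·x_m/(k−1) = 13.54·31.80/12.54 = 34.3359.

34.3359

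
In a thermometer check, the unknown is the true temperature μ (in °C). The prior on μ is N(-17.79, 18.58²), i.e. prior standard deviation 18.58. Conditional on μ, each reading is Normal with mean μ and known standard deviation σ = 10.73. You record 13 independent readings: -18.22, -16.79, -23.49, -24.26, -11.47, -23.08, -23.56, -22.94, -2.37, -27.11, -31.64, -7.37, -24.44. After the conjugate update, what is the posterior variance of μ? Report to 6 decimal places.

For Normal data with known variance σ², a Normal(μ₀, σ₀²) prior on μ is conjugate. Posterior precision = 1/σ₀² + n/σ²; posterior mean is the precision-weighted average of μ₀ and x̄.
σ₀² = 18.58² = 345.2164, σ² = 10.73² = 115.1329; σ² + n·σ₀² = 115.1329 + 13·345.2164 = 4602.9461.
Posterior precision = 1/σ₀² + n/σ² = 1/345.2164 + 13/115.1329 = (σ² + n·σ₀²)/(σ₀²σ²) = 4602.9461/(345.2164·115.1329); posterior variance σₙ² = σ₀²σ²/(σ² + n·σ₀²) = 345.2164·115.1329/4602.9461 = 8.634854.

8.634854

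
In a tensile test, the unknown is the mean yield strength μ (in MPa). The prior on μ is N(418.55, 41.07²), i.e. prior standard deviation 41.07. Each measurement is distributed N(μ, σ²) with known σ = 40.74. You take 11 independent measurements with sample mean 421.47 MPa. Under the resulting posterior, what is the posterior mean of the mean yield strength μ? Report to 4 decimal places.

421.2302

For Normal data with known variance σ², a Normal(μ₀, σ₀²) prior on μ is conjugate. Posterior precision = 1/σ₀² + n/σ²; posterior mean is the precision-weighted average of μ₀ and x̄.
n·x̄ = 11·421.47 = 4636.17.
σ₀² = 41.07² = 1686.7449, σ² = 40.74² = 1659.7476; σ² + n·σ₀² = 1659.7476 + 11·1686.7449 = 20213.9415.
Posterior mean = (μ₀/σ₀² + n·x̄/σ²)/(1/σ₀² + n/σ²) = (σ²·μ₀ + σ₀²·n·x̄)/(σ² + n·σ₀²) = (1659.7476·418.55 + 1686.7449·4636.17)/20213.9415 = 8514723.461013/20213.9415 = 421.2302.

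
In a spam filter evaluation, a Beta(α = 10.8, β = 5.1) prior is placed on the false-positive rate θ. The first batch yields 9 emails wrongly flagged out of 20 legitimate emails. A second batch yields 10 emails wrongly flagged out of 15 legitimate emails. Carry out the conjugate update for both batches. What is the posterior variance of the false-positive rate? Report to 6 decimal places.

The Beta prior is conjugate to a Binomial/Bernoulli likelihood; the update adds successes to α and failures to β.
After batch 1: Beta(10.8+9, 5.1+11) = Beta(19.8, 16.1).
After batch 2: Beta(19.8+10, 16.1+5) = Beta(29.8, 21.1).
Var = αβ/((α+β)²(α+β+1)) = 29.8·21.1/(50.9²·51.9) = 0.004676.

0.004676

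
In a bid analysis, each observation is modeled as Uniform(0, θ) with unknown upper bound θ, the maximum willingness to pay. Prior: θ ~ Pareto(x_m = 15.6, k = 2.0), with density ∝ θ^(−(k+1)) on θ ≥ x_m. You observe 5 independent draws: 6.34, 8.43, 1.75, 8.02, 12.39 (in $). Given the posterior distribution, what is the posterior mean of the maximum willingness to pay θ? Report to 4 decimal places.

A Pareto(scale x_m, shape k) prior on the upper bound θ of Uniform(0, θ) is conjugate: posterior is Pareto(max(x_m, max xᵢ), k + n).
Sample maximum = 12.39; prior scale x_m = 15.6 → posterior scale = max = 15.60.
Posterior shape = 2.0 + 5 = 7.0.
E[θ|data] = k·x_m/(k−1) = 7.0·15.60/6.0 = 18.2000.

18.2000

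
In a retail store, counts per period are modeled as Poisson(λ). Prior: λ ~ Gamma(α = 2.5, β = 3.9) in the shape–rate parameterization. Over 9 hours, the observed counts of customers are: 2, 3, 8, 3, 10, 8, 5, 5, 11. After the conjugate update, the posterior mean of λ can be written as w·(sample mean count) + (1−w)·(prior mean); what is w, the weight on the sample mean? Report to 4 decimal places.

With a Gamma(shape α, rate β) prior, the Poisson likelihood is conjugate: the posterior is Gamma(α + ΣXᵢ, β + n).
Posterior mean = (α₀+S)/(β₀+n) = [n/(β₀+n)]·(S/n) + [β₀/(β₀+n)]·(α₀/β₀), so only n and β₀ enter the weight.
Weight on data w = n/(β₀+n) = 9/(3.9+9) = 9/12.9 = 0.6977.

0.6977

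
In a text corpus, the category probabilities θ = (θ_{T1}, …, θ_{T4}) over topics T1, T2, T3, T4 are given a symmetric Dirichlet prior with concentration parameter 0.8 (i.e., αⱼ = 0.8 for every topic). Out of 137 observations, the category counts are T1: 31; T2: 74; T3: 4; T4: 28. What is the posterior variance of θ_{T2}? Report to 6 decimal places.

The Dirichlet prior is conjugate to the Multinomial likelihood: each posterior αⱼ = prior αⱼ + observed count nⱼ.
Posterior concentration: (31.8, 74.8, 4.8, 28.8), total = 140.2.
Var[θ_j] = α_j(Σα−α_j)/((Σα)²(Σα+1)) = 74.8·65.4/(140.2²·141.2) = 0.001763.

0.001763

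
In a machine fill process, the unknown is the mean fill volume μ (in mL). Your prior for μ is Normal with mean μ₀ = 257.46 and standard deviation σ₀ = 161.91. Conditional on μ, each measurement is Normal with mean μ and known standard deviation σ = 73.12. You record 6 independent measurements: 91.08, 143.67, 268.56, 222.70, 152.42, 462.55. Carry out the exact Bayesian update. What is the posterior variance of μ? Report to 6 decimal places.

For Normal data with known variance σ², a Normal(μ₀, σ₀²) prior on μ is conjugate. Posterior precision = 1/σ₀² + n/σ²; posterior mean is the precision-weighted average of μ₀ and x̄.
σ₀² = 161.91² = 26214.8481, σ² = 73.12² = 5346.5344; σ² + n·σ₀² = 5346.5344 + 6·26214.8481 = 162635.623.
Posterior precision = 1/σ₀² + n/σ² = 1/26214.8481 + 6/5346.5344 = (σ² + n·σ₀²)/(σ₀²σ²) = 162635.623/(26214.8481·5346.5344); posterior variance σₙ² = σ₀²σ²/(σ² + n·σ₀²) = 26214.8481·5346.5344/162635.623 = 861.795126.

861.795126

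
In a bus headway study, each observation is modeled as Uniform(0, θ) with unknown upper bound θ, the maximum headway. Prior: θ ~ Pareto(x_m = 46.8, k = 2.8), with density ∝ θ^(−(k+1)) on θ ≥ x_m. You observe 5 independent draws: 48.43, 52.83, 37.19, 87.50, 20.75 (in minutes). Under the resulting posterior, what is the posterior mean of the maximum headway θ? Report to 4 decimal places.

A Pareto(scale x_m, shape k) prior on the upper bound θ of Uniform(0, θ) is conjugate: posterior is Pareto(max(x_m, max xᵢ), k + n).
Sample maximum = 87.50; prior scale x_m = 46.8 → posterior scale = max = 87.50.
Posterior shape = 2.8 + 5 = 7.8.
E[θ|data] = k·x_m/(k−1) = 7.8·87.50/6.8 = 100.3676.

100.3676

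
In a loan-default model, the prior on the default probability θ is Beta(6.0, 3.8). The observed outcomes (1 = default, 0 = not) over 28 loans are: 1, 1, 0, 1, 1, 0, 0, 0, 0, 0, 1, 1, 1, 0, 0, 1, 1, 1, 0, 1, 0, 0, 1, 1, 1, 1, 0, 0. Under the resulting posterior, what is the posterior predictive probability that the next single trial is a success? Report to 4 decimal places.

The Beta prior is conjugate to a Binomial/Bernoulli likelihood; the update adds successes to α and failures to β.
Posterior: Beta(α+k, β+n−k) = Beta(6.0+15, 3.8+13) = Beta(21.0, 16.8).
For a single future Bernoulli trial, P(success | data) = α/(α+β) = 0.5556.

0.5556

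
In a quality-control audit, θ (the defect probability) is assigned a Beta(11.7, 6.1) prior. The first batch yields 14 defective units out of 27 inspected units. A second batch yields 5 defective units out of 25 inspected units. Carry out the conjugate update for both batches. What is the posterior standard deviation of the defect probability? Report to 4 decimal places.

The Beta prior is conjugate to a Binomial/Bernoulli likelihood; the update adds successes to α and failures to β.
After batch 1: Beta(11.7+14, 6.1+13) = Beta(25.7, 19.1).
After batch 2: Beta(25.7+5, 19.1+20) = Beta(30.7, 39.1).
Var = αβ/((α+β)²(α+β+1)) = 30.7·39.1/(69.8²·70.8) = 0.00347993; SD = √0.00347993 = 0.0590.

0.0590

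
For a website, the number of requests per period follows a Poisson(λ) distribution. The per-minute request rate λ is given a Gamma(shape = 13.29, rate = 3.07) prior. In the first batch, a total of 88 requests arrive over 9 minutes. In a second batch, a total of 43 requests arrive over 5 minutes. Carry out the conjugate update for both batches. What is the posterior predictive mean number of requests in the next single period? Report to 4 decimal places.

8.4528

With a Gamma(shape α, rate β) prior, the Poisson likelihood is conjugate: the posterior is Gamma(α + ΣXᵢ, β + n).
After batch 1: Gamma(α+S, β+n) = Gamma(13.29+88, 3.07+9) = Gamma(101.29, 12.07).
After batch 2: Gamma(α+S, β+n) = Gamma(101.29+43, 12.07+5) = Gamma(144.29, 17.07).
The predictive distribution for one future period is NegBinom with mean α/β = 8.4528.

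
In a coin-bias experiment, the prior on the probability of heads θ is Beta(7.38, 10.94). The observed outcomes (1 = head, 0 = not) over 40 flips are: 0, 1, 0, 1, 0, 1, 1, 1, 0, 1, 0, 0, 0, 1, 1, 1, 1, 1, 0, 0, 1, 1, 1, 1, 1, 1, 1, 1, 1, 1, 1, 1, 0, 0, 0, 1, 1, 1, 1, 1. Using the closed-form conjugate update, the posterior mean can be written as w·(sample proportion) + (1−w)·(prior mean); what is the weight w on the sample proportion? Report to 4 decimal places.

0.6859

The Beta prior is conjugate to a Binomial/Bernoulli likelihood; the update adds successes to α and failures to β.
Posterior mean = (α₀+k)/(α₀+β₀+n) = [n/(α₀+β₀+n)]·(k/n) + [(α₀+β₀)/(α₀+β₀+n)]·α₀/(α₀+β₀), so only n and the prior enter the weight.
The weight on the data is w = n/(α₀+β₀+n) = 40/(7.38+10.94+40) = 40/58.32 = 0.6859.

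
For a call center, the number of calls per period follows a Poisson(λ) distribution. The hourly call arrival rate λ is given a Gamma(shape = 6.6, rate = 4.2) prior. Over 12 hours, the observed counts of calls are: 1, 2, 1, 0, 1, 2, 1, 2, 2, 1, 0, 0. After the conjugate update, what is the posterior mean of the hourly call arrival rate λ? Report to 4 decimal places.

With a Gamma(shape α, rate β) prior, the Poisson likelihood is conjugate: the posterior is Gamma(α + ΣXᵢ, β + n).
Sum of counts S = 13 over n = 12 hours.
Posterior: Gamma(α+S, β+n) = Gamma(6.6+13, 4.2+12) = Gamma(19.6, 16.2).
Posterior mean = α/β = 19.6/16.2 = 1.2099.

1.2099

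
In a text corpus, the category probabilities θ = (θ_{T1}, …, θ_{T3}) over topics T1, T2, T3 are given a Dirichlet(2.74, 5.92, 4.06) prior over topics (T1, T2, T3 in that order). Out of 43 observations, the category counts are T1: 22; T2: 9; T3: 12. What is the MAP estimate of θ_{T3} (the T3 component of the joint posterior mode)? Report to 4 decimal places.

0.2857

The Dirichlet prior is conjugate to the Multinomial likelihood: each posterior αⱼ = prior αⱼ + observed count nⱼ.
Posterior concentration: (24.74, 14.92, 16.06), total = 55.72.
Joint mode component: (α_{T3}−1)/(Σα−K) = 15.06/52.72 = 0.2857.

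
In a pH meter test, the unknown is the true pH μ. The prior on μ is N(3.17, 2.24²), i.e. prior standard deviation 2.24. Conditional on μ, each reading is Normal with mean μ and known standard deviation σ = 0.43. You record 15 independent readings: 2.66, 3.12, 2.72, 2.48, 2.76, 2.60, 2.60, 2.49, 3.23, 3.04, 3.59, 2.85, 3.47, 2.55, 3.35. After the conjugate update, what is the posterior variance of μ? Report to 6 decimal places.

0.012296

For Normal data with known variance σ², a Normal(μ₀, σ₀²) prior on μ is conjugate. Posterior precision = 1/σ₀² + n/σ²; posterior mean is the precision-weighted average of μ₀ and x̄.
σ₀² = 2.24² = 5.0176, σ² = 0.43² = 0.1849; σ² + n·σ₀² = 0.1849 + 15·5.0176 = 75.4489.
Posterior precision = 1/σ₀² + n/σ² = 1/5.0176 + 15/0.1849 = (σ² + n·σ₀²)/(σ₀²σ²) = 75.4489/(5.0176·0.1849); posterior variance σₙ² = σ₀²σ²/(σ² + n·σ₀²) = 5.0176·0.1849/75.4489 = 0.012296.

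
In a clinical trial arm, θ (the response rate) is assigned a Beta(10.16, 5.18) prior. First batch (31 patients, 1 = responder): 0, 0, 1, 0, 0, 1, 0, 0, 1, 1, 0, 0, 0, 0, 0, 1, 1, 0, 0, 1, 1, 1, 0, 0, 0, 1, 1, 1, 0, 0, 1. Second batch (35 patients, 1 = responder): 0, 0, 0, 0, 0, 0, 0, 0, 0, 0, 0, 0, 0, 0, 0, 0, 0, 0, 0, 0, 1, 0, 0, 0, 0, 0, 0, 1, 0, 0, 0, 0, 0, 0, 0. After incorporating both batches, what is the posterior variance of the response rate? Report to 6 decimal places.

0.002595

The Beta prior is conjugate to a Binomial/Bernoulli likelihood; the update adds successes to α and failures to β.
After batch 1: Beta(10.16+13, 5.18+18) = Beta(23.16, 23.18).
After batch 2: Beta(23.16+2, 23.18+33) = Beta(25.16, 56.18).
Var = αβ/((α+β)²(α+β+1)) = 25.16·56.18/(81.34²·82.34) = 0.002595.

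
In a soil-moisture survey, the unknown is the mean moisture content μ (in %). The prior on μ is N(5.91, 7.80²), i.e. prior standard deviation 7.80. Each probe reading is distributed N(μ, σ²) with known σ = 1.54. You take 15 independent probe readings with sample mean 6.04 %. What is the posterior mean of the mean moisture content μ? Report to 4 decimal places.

6.0397

For Normal data with known variance σ², a Normal(μ₀, σ₀²) prior on μ is conjugate. Posterior precision = 1/σ₀² + n/σ²; posterior mean is the precision-weighted average of μ₀ and x̄.
n·x̄ = 15·6.04 = 90.6.
σ₀² = 7.80² = 60.84, σ² = 1.54² = 2.3716; σ² + n·σ₀² = 2.3716 + 15·60.84 = 914.9716.
Posterior mean = (μ₀/σ₀² + n·x̄/σ²)/(1/σ₀² + n/σ²) = (σ²·μ₀ + σ₀²·n·x̄)/(σ² + n·σ₀²) = (2.3716·5.91 + 60.84·90.6)/914.9716 = 5526.120156/914.9716 = 6.0397.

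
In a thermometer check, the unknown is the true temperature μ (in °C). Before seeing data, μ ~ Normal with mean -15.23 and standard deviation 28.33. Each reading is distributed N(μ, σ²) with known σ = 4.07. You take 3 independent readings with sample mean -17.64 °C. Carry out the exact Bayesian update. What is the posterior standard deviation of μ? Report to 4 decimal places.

2.3418

For Normal data with known variance σ², a Normal(μ₀, σ₀²) prior on μ is conjugate. Posterior precision = 1/σ₀² + n/σ²; posterior mean is the precision-weighted average of μ₀ and x̄.
σ₀² = 28.33² = 802.5889, σ² = 4.07² = 16.5649; σ² + n·σ₀² = 16.5649 + 3·802.5889 = 2424.3316.
Posterior precision = 1/σ₀² + n/σ² = 1/802.5889 + 3/16.5649 = (σ² + n·σ₀²)/(σ₀²σ²) = 2424.3316/(802.5889·16.5649); posterior variance σₙ² = σ₀²σ²/(σ² + n·σ₀²) = 802.5889·16.5649/2424.3316 = 5.483905.
Posterior SD = √σₙ² = √(802.5889·16.5649/2424.3316) = 2.3418.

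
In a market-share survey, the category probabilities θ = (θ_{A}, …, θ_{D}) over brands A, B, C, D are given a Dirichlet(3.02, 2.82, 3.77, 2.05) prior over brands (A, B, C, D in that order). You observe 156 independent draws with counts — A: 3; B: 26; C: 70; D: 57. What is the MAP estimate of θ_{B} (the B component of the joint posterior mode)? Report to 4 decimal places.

The Dirichlet prior is conjugate to the Multinomial likelihood: each posterior αⱼ = prior αⱼ + observed count nⱼ.
Posterior concentration: (6.02, 28.82, 73.77, 59.05), total = 167.66.
Joint mode component: (α_{B}−1)/(Σα−K) = 27.82/163.66 = 0.1700.

0.1700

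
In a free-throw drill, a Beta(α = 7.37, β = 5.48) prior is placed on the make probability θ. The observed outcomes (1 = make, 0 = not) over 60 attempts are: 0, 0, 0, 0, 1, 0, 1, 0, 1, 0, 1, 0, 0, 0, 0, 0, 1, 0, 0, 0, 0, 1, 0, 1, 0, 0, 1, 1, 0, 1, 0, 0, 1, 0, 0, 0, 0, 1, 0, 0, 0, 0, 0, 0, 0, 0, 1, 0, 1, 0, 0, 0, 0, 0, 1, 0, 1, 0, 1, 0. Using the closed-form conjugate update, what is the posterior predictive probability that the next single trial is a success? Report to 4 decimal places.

The Beta prior is conjugate to a Binomial/Bernoulli likelihood; the update adds successes to α and failures to β.
Posterior: Beta(α+k, β+n−k) = Beta(7.37+17, 5.48+43) = Beta(24.37, 48.48).
For a single future Bernoulli trial, P(success | data) = α/(α+β) = 0.3345.

0.3345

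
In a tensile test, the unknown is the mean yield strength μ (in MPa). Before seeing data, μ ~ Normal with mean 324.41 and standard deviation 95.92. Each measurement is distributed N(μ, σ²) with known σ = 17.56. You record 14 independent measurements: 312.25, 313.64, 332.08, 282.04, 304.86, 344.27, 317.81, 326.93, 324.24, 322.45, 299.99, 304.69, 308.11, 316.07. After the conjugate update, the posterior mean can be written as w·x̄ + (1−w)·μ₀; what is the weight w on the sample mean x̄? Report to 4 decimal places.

0.9976

For Normal data with known variance σ², a Normal(μ₀, σ₀²) prior on μ is conjugate. Posterior precision = 1/σ₀² + n/σ²; posterior mean is the precision-weighted average of μ₀ and x̄.
σ₀² = 95.92² = 9200.6464, σ² = 17.56² = 308.3536. Prior precision 1/σ₀² = 1/9200.6464; data precision n/σ² = 14/308.3536.
w = (n/σ²)/(1/σ₀² + n/σ²) = n·σ₀²/(σ² + n·σ₀²) = 14·9200.6464/(308.3536 + 14·9200.6464) = 128809.0496/129117.4032 = 0.9976.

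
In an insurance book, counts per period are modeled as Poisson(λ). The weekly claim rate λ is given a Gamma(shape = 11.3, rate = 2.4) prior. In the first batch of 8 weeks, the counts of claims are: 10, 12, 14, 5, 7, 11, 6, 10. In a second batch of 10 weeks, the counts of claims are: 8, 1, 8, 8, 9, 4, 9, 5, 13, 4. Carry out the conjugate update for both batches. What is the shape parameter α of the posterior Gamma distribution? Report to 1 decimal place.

With a Gamma(shape α, rate β) prior, the Poisson likelihood is conjugate: the posterior is Gamma(α + ΣXᵢ, β + n).
Batch 1: sum of counts S = 75 over n = 8 weeks.
After batch 1: Gamma(α+S, β+n) = Gamma(11.3+75, 2.4+8) = Gamma(86.3, 10.4).
Batch 2: sum of counts S = 69 over n = 10 weeks.
After batch 2: Gamma(α+S, β+n) = Gamma(86.3+69, 10.4+10) = Gamma(155.3, 20.4).
Posterior α = 155.3.

155.3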